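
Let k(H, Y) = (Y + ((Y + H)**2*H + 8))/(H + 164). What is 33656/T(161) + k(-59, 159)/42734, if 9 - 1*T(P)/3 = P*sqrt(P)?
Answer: -6071961582/39011334425 - 677327*sqrt(161)/1564950 ≈ -5.6474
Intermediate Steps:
T(P) = 27 - 3*P**(3/2) (T(P) = 27 - 3*P*sqrt(P) = 27 - 3*P**(3/2))
k(H, Y) = (8 + Y + H*(H + Y)**2)/(164 + H) (k(H, Y) = (Y + ((H + Y)**2*H + 8))/(164 + H) = (Y + (H*(H + Y)**2 + 8))/(164 + H) = (Y + (8 + H*(H + Y)**2))/(164 + H) = (8 + Y + H*(H + Y)**2)/(164 + H))
33656/T(161) + k(-59, 159)/42734 = 33656/(27 - 483*sqrt(161)) + ((8 + 159 - 59*(-59 + 159)**2)/(164 - 59))/42734 = 33656/(27 - 483*sqrt(161)) + ((8 + 159 - 59*100**2)/105)*(1/42734) = 33656/(27 - 483*sqrt(161)) + ((8 + 159 - 59*10000)/105)*(1/42734) = 33656/(27 - 483*sqrt(161)) + ((8 + 159 - 590000)/105)*(1/42734) = 33656/(27 - 483*sqrt(161)) + ((1/105)*(-589833))*(1/42734) = 33656/(27 - 483*sqrt(161)) - 196611/35*1/42734 = 33656/(27 - 483*sqrt(161)) - 196611/1495690 = -196611/1495690 + 33656/(27 - 483*sqrt(161))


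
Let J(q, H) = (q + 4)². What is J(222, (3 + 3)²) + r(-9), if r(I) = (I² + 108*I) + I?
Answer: 50176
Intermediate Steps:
J(q, H) = (4 + q)²
r(I) = I² + 109*I
J(222, (3 + 3)²) + r(-9) = (4 + 222)² - 9*(109 - 9) = 226² - 9*100 = 51076 - 900 = 50176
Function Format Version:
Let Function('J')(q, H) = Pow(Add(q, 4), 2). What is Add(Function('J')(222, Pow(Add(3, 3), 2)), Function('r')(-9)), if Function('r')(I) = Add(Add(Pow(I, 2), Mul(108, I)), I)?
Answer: 50176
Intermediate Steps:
Function('J')(q, H) = Pow(Add(4, q), 2)
Function('r')(I) = Add(Pow(I, 2), Mul(109, I))
Add(Function('J')(222, Pow(Add(3, 3), 2)), Function('r')(-9)) = Add(Pow(Add(4, 222), 2), Mul(-9, Add(109, -9))) = Add(Pow(226, 2), Mul(-9, 100)) = Add(51076, -900) = 50176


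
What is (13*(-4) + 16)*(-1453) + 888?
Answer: 53196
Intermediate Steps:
(13*(-4) + 16)*(-1453) + 888 = (-52 + 16)*(-1453) + 888 = -36*(-1453) + 888 = 52308 + 888 = 53196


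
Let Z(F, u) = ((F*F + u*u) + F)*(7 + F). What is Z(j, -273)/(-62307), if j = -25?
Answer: 150258/6923 ≈ 21.704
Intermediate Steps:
Z(F, u) = (7 + F)*(F + F² + u²) (Z(F, u) = ((F² + u²) + F)*(7 + F) = (F + F² + u²)*(7 + F) = (7 + F)*(F + F² + u²))
Z(j, -273)/(-62307) = ((-25)³ + 7*(-25) + 7*(-273)² + 8*(-25)² - 25*(-273)²)/(-62307) = (-15625 - 175 + 7*74529 + 8*625 - 25*74529)*(-1/62307) = (-15625 - 175 + 521703 + 5000 - 1863225)*(-1/62307) = -1352322*(-1/62307) = 150258/6923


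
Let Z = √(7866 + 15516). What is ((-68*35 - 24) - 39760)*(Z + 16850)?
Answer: -710463400 - 126492*√2598 ≈ -7.1691e+8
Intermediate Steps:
Z = 3*√2598 (Z = √23382 = 3*√2598 ≈ 152.91)
((-68*35 - 24) - 39760)*(Z + 16850) = ((-68*35 - 24) - 39760)*(3*√2598 + 16850) = ((-2380 - 24) - 39760)*(16850 + 3*√2598) = (-2404 - 39760)*(16850 + 3*√2598) = -42164*(16850 + 3*√2598) = -710463400 - 126492*√2598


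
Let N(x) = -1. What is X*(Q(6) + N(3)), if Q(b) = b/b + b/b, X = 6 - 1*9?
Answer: -3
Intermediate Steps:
X = -3 (X = 6 - 9 = -3)
Q(b) = 2 (Q(b) = 1 + 1 = 2)
X*(Q(6) + N(3)) = -3*(2 - 1) = -3*1 = -3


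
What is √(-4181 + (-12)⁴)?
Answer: √16555 ≈ 128.67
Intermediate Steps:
√(-4181 + (-12)⁴) = √(-4181 + 20736) = √16555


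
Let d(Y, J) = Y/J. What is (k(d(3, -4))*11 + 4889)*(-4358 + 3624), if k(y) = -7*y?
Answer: -7261829/2 ≈ -3.6309e+6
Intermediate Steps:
(k(d(3, -4))*11 + 4889)*(-4358 + 3624) = (-21/(-4)*11 + 4889)*(-4358 + 3624) = (-21*(-1)/4*11 + 4889)*(-734) = (-7*(-¾)*11 + 4889)*(-734) = ((21/4)*11 + 4889)*(-734) = (231/4 + 4889)*(-734) = (19787/4)*(-734) = -7261829/2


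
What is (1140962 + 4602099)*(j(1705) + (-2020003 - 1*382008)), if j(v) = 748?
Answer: -13790599886043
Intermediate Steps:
(1140962 + 4602099)*(j(1705) + (-2020003 - 1*382008)) = (1140962 + 4602099)*(748 + (-2020003 - 1*382008)) = 5743061*(748 + (-2020003 - 382008)) = 5743061*(748 - 2402011) = 5743061*(-2401263) = -13790599886043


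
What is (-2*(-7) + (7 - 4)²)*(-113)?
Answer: -2599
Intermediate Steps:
(-2*(-7) + (7 - 4)²)*(-113) = (14 + 3²)*(-113) = (14 + 9)*(-113) = 23*(-113) = -2599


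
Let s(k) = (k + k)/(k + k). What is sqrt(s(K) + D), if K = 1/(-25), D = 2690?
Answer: 3*sqrt(299) ≈ 51.875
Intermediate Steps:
K = -1/25 ≈ -0.040000
s(k) = 1 (s(k) = (2*k)/((2*k)) = (2*k)*(1/(2*k)) = 1)
sqrt(s(K) + D) = sqrt(1 + 2690) = sqrt(2691) = 3*sqrt(299)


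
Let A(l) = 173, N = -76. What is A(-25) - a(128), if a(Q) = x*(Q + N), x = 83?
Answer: -4143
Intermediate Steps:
a(Q) = -6308 + 83*Q (a(Q) = 83*(Q - 76) = 83*(-76 + Q) = -6308 + 83*Q)
A(-25) - a(128) = 173 - (-6308 + 83*128) = 173 - (-6308 + 10624) = 173 - 1*4316 = 173 - 4316 = -4143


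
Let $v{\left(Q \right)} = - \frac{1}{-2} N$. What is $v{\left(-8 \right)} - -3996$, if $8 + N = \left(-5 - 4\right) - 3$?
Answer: $3986$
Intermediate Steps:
$N = -20$ ($N = -8 - 12 = -20$)
$v{\left(Q \right)} = -10$ ($v{\left(Q \right)} = - \frac{1}{-2} \left(-20\right) = \left(-1\right) \left(- \frac{1}{2}\right) \left(-20\right) = \frac{1}{2} \left(-20\right) = -10$)
$v{\left(-8 \right)} - -3996 = -10 - -3996 = -10 + 3996 = 3986$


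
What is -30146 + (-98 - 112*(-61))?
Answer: -23412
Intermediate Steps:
-30146 + (-98 - 112*(-61)) = -30146 + (-98 + 6832) = -30146 + 6734 = -23412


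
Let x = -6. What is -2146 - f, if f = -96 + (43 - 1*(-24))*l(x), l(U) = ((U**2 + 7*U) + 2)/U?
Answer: -6284/3 ≈ -2094.7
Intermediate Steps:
l(U) = (2 + U**2 + 7*U)/U
f = -154/3 (f = -96 + (43 - 1*(-24))*(7 - 6 + 2/(-6)) = -96 + (43 + 24)*(7 - 6 + 2*(-1/6)) = -96 + 67*(7 - 6 - 1/3) = -96 + 67*(2/3) = -96 + 134/3 = -154/3 ≈ -51.333)
-2146 - f = -2146 - 1*(-154/3) = -2146 + 154/3 = -6284/3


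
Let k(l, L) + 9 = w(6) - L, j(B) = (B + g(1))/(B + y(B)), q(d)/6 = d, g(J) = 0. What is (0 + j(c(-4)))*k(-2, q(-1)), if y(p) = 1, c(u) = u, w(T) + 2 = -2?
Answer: -28/3 ≈ -9.3333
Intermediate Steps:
w(T) = -4 (w(T) = -2 - 2 = -4)
q(d) = 6*d
j(B) = B/(1 + B) (j(B) = (B + 0)/(B + 1) = B/(1 + B))
k(l, L) = -13 - L (k(l, L) = -9 + (-4 - L) = -13 - L)
(0 + j(c(-4)))*k(-2, q(-1)) = (0 - 4/(1 - 4))*(-13 - 6*(-1)) = (0 - 4/(-3))*(-13 - 1*(-6)) = (0 - 4*(-⅓))*(-13 + 6) = (0 + 4/3)*(-7) = (4/3)*(-7) = -28/3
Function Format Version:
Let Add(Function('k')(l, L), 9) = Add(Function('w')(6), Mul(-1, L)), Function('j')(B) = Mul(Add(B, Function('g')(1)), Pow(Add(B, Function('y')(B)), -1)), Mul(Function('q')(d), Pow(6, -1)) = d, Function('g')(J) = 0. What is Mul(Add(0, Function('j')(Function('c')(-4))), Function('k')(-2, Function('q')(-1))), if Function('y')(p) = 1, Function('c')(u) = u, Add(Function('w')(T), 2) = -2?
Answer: Rational(-28, 3) ≈ -9.3333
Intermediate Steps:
Function('w')(T) = -4 (Function('w')(T) = Add(-2, -2) = -4)
Function('q')(d) = Mul(6, d)
Function('j')(B) = Mul(B, Pow(Add(1, B), -1)) (Function('j')(B) = Mul(Add(B, 0), Pow(Add(B, 1), -1)) = Mul(B, Pow(Add(1, B), -1)))
Function('k')(l, L) = Add(-13, Mul(-1, L)) (Function('k')(l, L) = Add(-9, Add(-4, Mul(-1, L))) = Add(-13, Mul(-1, L)))
Mul(Add(0, Function('j')(Function('c')(-4))), Function('k')(-2, Function('q')(-1))) = Mul(Add(0, Mul(-4, Pow(Add(1, -4), -1))), Add(-13, Mul(-1, Mul(6, -1)))) = Mul(Add(0, Mul(-4, Pow(-3, -1))), Add(-13, Mul(-1, -6))) = Mul(Add(0, Mul(-4, Rational(-1, 3))), Add(-13, 6)) = Mul(Add(0, Rational(4, 3)), -7) = Mul(Rational(4, 3), -7) = Rational(-28, 3)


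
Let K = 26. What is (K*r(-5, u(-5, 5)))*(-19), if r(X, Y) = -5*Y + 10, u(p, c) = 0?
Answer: -4940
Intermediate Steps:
r(X, Y) = 10 - 5*Y
(K*r(-5, u(-5, 5)))*(-19) = (26*(10 - 5*0))*(-19) = (26*(10 + 0))*(-19) = (26*10)*(-19) = 260*(-19) = -4940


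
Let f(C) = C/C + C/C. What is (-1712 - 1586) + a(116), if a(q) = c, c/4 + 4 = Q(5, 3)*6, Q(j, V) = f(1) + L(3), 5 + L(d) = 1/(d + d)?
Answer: -3382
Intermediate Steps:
L(d) = -5 + 1/(2*d) (L(d) = -5 + 1/(d + d) = -5 + 1/(2*d))
f(C) = 2 (f(C) = 1 + 1 = 2)
Q(j, V) = -17/6 (Q(j, V) = 2 + (-5 + (1/2)/3) = 2 + (-5 + (1/2)*(1/3)) = 2 + (-5 + 1/6) = 2 - 29/6 = -17/6)
c = -84 (c = -16 + 4*(-17/6*6) = -16 + 4*(-17) = -16 - 68 = -84)
a(q) = -84
(-1712 - 1586) + a(116) = (-1712 - 1586) - 84 = -3298 - 84 = -3382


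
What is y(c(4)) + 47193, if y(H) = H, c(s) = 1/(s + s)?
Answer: 377545/8 ≈ 47193.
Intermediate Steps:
c(s) = 1/(2*s)
y(c(4)) + 47193 = (1/2)/4 + 47193 = (1/2)*(1/4) + 47193 = 1/8 + 47193 = 377545/8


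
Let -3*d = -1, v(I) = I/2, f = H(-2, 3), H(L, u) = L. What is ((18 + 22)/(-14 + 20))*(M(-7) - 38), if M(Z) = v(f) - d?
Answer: -2360/9 ≈ -262.22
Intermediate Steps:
f = -2
v(I) = I/2 (v(I) = I*(½) = I/2)
d = ⅓ (d = -⅓*(-1) = ⅓ ≈ 0.33333)
M(Z) = -4/3 (M(Z) = (½)*(-2) - 1*⅓ = -1 - ⅓ = -4/3)
((18 + 22)/(-14 + 20))*(M(-7) - 38) = ((18 + 22)/(-14 + 20))*(-4/3 - 38) = (40/6)*(-118/3) = (40*(⅙))*(-118/3) = (20/3)*(-118/3) = -2360/9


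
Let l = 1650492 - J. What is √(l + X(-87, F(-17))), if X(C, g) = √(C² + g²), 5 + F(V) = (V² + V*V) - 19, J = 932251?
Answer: √(718241 + √314485) ≈ 847.82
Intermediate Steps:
l = 718241 (l = 1650492 - 1*932251 = 1650492 - 932251 = 718241)
F(V) = -24 + 2*V² (F(V) = -5 + ((V² + V*V) - 19) = -5 + ((V² + V²) - 19) = -5 + (2*V² - 19) = -5 + (-19 + 2*V²) = -24 + 2*V²)
√(l + X(-87, F(-17))) = √(718241 + √((-87)² + (-24 + 2*(-17)²)²)) = √(718241 + √(7569 + (-24 + 2*289)²)) = √(718241 + √(7569 + (-24 + 578)²)) = √(718241 + √(7569 + 554²)) = √(718241 + √(7569 + 306916)) = √(718241 + √314485)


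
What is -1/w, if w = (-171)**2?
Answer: -1/29241 ≈ -3.4199e-5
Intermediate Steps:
w = 29241
-1/w = -1/29241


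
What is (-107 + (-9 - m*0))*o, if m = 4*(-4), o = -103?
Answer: 11948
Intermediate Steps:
m = -16
(-107 + (-9 - m*0))*o = (-107 + (-9 - (-16)*0))*(-103) = (-107 + (-9 - 1*0))*(-103) = (-107 + (-9 + 0))*(-103) = (-107 - 9)*(-103) = -116*(-103) = 11948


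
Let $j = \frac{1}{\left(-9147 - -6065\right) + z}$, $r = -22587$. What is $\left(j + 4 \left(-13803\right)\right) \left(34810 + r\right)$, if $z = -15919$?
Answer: $- \frac{12822944112499}{19001} \approx -6.7486 \cdot 10^{8}$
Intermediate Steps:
$j = - \frac{1}{19001}$ ($j = \frac{1}{\left(-9147 - -6065\right) - 15919} = \frac{1}{\left(-9147 + 6065\right) - 15919} = \frac{1}{-3082 - 15919} = \frac{1}{-19001} = - \frac{1}{19001} \approx -5.2629 \cdot 10^{-5}$)
$\left(j + 4 \left(-13803\right)\right) \left(34810 + r\right) = \left(- \frac{1}{19001} + 4 \left(-13803\right)\right) \left(34810 - 22587\right) = \left(- \frac{1}{19001} - 55212\right) 12223 = \left(- \frac{1049083213}{19001}\right) 12223 = - \frac{12822944112499}{19001}$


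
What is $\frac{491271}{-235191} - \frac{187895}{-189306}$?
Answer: $- \frac{1479070757}{1349183862} \approx -1.0963$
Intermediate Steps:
$\frac{491271}{-235191} - \frac{187895}{-189306} = 491271 \left(- \frac{1}{235191}\right) - - \frac{187895}{189306} = - \frac{14887}{7127} + \frac{187895}{189306} = - \frac{1479070757}{1349183862}$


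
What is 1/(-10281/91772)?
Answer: -91772/10281 ≈ -8.9264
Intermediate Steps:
1/(-10281/91772) = -91772/10281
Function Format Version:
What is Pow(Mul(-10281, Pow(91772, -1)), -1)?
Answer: Rational(-91772, 10281) ≈ -8.9264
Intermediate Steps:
Pow(Mul(-10281, Pow(91772, -1)), -1) = Pow(Mul(-10281, Rational(1, 91772)), -1) = Pow(Rational(-10281, 91772), -1) = Rational(-91772, 10281)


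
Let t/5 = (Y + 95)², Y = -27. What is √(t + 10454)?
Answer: √33574 ≈ 183.23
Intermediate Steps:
t = 23120 (t = 5*(-27 + 95)² = 5*68² = 5*4624 = 23120)
√(t + 10454) = √(23120 + 10454) = √33574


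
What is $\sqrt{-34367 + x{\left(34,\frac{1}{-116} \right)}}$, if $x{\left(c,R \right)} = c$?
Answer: $i \sqrt{34333} \approx 185.29 i$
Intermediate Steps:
$\sqrt{-34367 + x{\left(34,\frac{1}{-116} \right)}} = \sqrt{-34367 + 34} = \sqrt{-34333} = i \sqrt{34333}$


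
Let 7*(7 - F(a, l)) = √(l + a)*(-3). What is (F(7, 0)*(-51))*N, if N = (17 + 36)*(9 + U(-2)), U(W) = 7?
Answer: -302736 - 129744*√7/7 ≈ -3.5177e+5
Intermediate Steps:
F(a, l) = 7 + 3*√(a + l)/7 (F(a, l) = 7 - √(l + a)*(-3)/7 = 7 - √(a + l)*(-3)/7 = 7 - (-3)*√(a + l)/7 = 7 + 3*√(a + l)/7)
N = 848 (N = (17 + 36)*(9 + 7) = 53*16 = 848)
(F(7, 0)*(-51))*N = ((7 + 3*√(7 + 0)/7)*(-51))*848 = ((7 + 3*√7/7)*(-51))*848 = (-357 - 153*√7/7)*848 = -302736 - 129744*√7/7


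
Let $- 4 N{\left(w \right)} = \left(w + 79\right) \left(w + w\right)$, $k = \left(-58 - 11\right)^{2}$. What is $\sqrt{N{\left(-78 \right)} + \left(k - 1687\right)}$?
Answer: $\sqrt{3113} \approx 55.794$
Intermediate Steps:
$k = 4761$ ($k = \left(-69\right)^{2} = 4761$)
$N{\left(w \right)} = - \frac{w \left(79 + w\right)}{2}$ ($N{\left(w \right)} = - \frac{\left(w + 79\right) \left(w + w\right)}{4} = - \frac{\left(79 + w\right) 2 w}{4} = - \frac{2 w \left(79 + w\right)}{4} = - \frac{w \left(79 + w\right)}{2}$)
$\sqrt{N{\left(-78 \right)} + \left(k - 1687\right)} = \sqrt{\left(- \frac{1}{2}\right) \left(-78\right) \left(79 - 78\right) + \left(4761 - 1687\right)} = \sqrt{\left(- \frac{1}{2}\right) \left(-78\right) 1 + \left(4761 - 1687\right)} = \sqrt{39 + 3074} = \sqrt{3113}$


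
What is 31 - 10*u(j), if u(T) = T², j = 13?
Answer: -1659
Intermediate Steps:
31 - 10*u(j) = 31 - 10*13² = 31 - 10*169 = 31 - 1690 = -1659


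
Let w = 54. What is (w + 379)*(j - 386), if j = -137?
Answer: -226459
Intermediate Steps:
(w + 379)*(j - 386) = (54 + 379)*(-137 - 386) = 433*(-523) = -226459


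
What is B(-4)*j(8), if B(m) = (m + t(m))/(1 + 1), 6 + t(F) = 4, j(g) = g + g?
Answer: -48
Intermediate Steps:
j(g) = 2*g
t(F) = -2 (t(F) = -6 + 4 = -2)
B(m) = -1 + m/2 (B(m) = (m - 2)/(1 + 1) = (-2 + m)/2 = (-2 + m)*(½) = -1 + m/2)
B(-4)*j(8) = (-1 + (½)*(-4))*(2*8) = (-1 - 2)*16 = -3*16 = -48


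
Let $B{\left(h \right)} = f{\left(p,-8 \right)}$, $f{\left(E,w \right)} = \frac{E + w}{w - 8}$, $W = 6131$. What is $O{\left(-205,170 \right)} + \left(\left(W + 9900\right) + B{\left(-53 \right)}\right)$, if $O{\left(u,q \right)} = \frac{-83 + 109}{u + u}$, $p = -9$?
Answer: $\frac{52584957}{3280} \approx 16032.0$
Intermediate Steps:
$f{\left(E,w \right)} = \frac{E + w}{-8 + w}$
$B{\left(h \right)} = \frac{17}{16}$ ($B{\left(h \right)} = \frac{-9 - 8}{-8 - 8} = \frac{1}{-16} \left(-17\right) = \left(- \frac{1}{16}\right) \left(-17\right) = \frac{17}{16}$)
$O{\left(u,q \right)} = \frac{13}{u}$ ($O{\left(u,q \right)} = \frac{26}{2 u} = 26 \frac{1}{2 u} = \frac{13}{u}$)
$O{\left(-205,170 \right)} + \left(\left(W + 9900\right) + B{\left(-53 \right)}\right) = \frac{13}{-205} + \left(\left(6131 + 9900\right) + \frac{17}{16}\right) = 13 \left(- \frac{1}{205}\right) + \left(16031 + \frac{17}{16}\right) = - \frac{13}{205} + \frac{256513}{16} = \frac{52584957}{3280}$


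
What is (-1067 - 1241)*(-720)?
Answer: 1661760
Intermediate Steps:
(-1067 - 1241)*(-720) = -2308*(-720) = 1661760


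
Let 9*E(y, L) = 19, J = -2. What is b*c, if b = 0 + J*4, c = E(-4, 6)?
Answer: -152/9 ≈ -16.889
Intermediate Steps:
E(y, L) = 19/9 (E(y, L) = (⅑)*19 = 19/9)
c = 19/9 ≈ 2.1111
b = -8 (b = 0 - 2*4 = 0 - 8 = -8)
b*c = -8*19/9 = -152/9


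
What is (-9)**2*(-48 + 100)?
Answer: 4212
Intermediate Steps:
(-9)**2*(-48 + 100) = 81*52 = 4212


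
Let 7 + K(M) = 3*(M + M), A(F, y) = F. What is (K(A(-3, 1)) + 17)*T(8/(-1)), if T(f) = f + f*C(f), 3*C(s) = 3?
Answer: 128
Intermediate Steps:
K(M) = -7 + 6*M (K(M) = -7 + 3*(M + M) = -7 + 3*(2*M) = -7 + 6*M)
C(s) = 1 (C(s) = (⅓)*3 = 1)
T(f) = 2*f (T(f) = f + f*1 = f + f = 2*f)
(K(A(-3, 1)) + 17)*T(8/(-1)) = ((-7 + 6*(-3)) + 17)*(2*(8/(-1))) = ((-7 - 18) + 17)*(2*(8*(-1))) = (-25 + 17)*(2*(-8)) = -8*(-16) = 128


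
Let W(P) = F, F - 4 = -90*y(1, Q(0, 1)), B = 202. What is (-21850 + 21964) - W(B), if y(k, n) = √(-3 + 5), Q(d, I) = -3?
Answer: 110 + 90*√2 ≈ 237.28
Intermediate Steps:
y(k, n) = √2
F = 4 - 90*√2 ≈ -123.28
W(P) = 4 - 90*√2
(-21850 + 21964) - W(B) = (-21850 + 21964) - (4 - 90*√2) = 114 + (-4 + 90*√2) = 110 + 90*√2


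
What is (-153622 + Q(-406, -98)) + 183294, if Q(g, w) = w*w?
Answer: 39276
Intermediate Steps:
Q(g, w) = w²
(-153622 + Q(-406, -98)) + 183294 = (-153622 + (-98)²) + 183294 = (-153622 + 9604) + 183294 = -144018 + 183294 = 39276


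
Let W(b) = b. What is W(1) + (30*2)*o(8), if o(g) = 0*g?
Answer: 1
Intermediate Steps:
o(g) = 0
W(1) + (30*2)*o(8) = 1 + (30*2)*0 = 1 + 60*0 = 1 + 0 = 1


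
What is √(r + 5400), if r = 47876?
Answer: 2*√13319 ≈ 230.82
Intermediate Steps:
√(r + 5400) = √(47876 + 5400) = √53276 = 2*√13319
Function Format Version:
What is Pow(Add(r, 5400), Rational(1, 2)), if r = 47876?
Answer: Mul(2, Pow(13319, Rational(1, 2))) ≈ 230.82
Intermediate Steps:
Pow(Add(r, 5400), Rational(1, 2)) = Pow(Add(47876, 5400), Rational(1, 2)) = Pow(53276, Rational(1, 2)) = Mul(2, Pow(13319, Rational(1, 2)))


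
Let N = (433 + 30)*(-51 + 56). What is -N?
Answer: -2315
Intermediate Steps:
N = 2315 (N = 463*5 = 2315)
-N = -1*2315 = -2315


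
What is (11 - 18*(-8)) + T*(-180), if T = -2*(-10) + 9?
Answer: -5065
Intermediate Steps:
T = 29 (T = 20 + 9 = 29)
(11 - 18*(-8)) + T*(-180) = (11 - 18*(-8)) + 29*(-180) = (11 + 144) - 5220 = 155 - 5220 = -5065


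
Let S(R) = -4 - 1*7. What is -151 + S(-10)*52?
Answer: -723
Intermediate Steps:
S(R) = -11 (S(R) = -4 - 7 = -11)
-151 + S(-10)*52 = -151 - 11*52 = -151 - 572 = -723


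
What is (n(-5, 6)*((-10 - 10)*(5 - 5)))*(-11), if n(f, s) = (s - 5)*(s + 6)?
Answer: 0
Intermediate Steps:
n(f, s) = (-5 + s)*(6 + s)
(n(-5, 6)*((-10 - 10)*(5 - 5)))*(-11) = ((-30 + 6 + 6²)*((-10 - 10)*(5 - 5)))*(-11) = ((-30 + 6 + 36)*(-20*0))*(-11) = (12*0)*(-11) = 0*(-11) = 0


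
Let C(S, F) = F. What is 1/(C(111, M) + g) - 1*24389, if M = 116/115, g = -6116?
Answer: -17150930251/703224 ≈ -24389.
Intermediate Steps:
M = 116/115 (M = 116*(1/115) = 116/115 ≈ 1.0087)
1/(C(111, M) + g) - 1*24389 = 1/(116/115 - 6116) - 1*24389 = 1/(-703224/115) - 24389 = -115/703224 - 24389 = -17150930251/703224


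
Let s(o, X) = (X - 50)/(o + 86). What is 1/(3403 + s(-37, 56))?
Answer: 49/166753 ≈ 0.00029385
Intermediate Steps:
s(o, X) = (-50 + X)/(86 + o)
1/(3403 + s(-37, 56)) = 1/(3403 + (-50 + 56)/(86 - 37)) = 1/(3403 + 6/49) = 1/(166753/49) = 49/166753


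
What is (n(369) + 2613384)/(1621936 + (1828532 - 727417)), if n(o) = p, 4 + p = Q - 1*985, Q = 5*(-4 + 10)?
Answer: 2612425/2723051 ≈ 0.95937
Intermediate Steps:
Q = 30 (Q = 5*6 = 30)
p = -959 (p = -4 + (30 - 1*985) = -4 + (30 - 985) = -4 - 955 = -959)
n(o) = -959
(n(369) + 2613384)/(1621936 + (1828532 - 727417)) = (-959 + 2613384)/(1621936 + (1828532 - 727417)) = 2612425/(1621936 + 1101115) = 2612425/2723051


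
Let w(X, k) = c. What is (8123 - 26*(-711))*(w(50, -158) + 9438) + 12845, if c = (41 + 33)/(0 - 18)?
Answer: 2259352750/9 ≈ 2.5104e+8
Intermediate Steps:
c = -37/9 (c = 74/(-18) = 74*(-1/18) = -37/9 ≈ -4.1111)
w(X, k) = -37/9
(8123 - 26*(-711))*(w(50, -158) + 9438) + 12845 = (8123 - 26*(-711))*(-37/9 + 9438) + 12845 = (8123 + 18486)*(84905/9) + 12845 = 26609*(84905/9) + 12845 = 2259237145/9 + 12845 = 2259352750/9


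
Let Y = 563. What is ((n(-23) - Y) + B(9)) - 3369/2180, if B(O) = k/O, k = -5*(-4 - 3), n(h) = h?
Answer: -11451341/19620 ≈ -583.66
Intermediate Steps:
k = 35 (k = -5*(-7) = 35)
B(O) = 35/O
((n(-23) - Y) + B(9)) - 3369/2180 = ((-23 - 1*563) + 35/9) - 3369/2180 = ((-23 - 563) + 35*(⅑)) - 3369*1/2180 = (-586 + 35/9) - 3369/2180 = -5239/9 - 3369/2180 = -11451341/19620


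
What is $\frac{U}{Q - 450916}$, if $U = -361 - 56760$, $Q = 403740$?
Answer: $\frac{57121}{47176} \approx 1.2108$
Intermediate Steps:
$U = -57121$ ($U = -361 - 56760 = -57121$)
$\frac{U}{Q - 450916} = - \frac{57121}{403740 - 450916} = - \frac{57121}{-47176} = \left(-57121\right) \left(- \frac{1}{47176}\right) = \frac{57121}{47176}$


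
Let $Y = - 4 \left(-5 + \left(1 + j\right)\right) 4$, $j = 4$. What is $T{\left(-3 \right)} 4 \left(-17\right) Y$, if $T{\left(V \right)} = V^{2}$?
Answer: $0$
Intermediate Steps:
$Y = 0$ ($Y = - 4 \left(-5 + \left(1 + 4\right)\right) 4 = - 4 \left(-5 + 5\right) 4 = \left(-4\right) 0 \cdot 4 = 0 \cdot 4 = 0$)
$T{\left(-3 \right)} 4 \left(-17\right) Y = \left(-3\right)^{2} \cdot 4 \left(-17\right) 0 = 9 \cdot 4 \left(-17\right) 0 = 36 \left(-17\right) 0 = \left(-612\right) 0 = 0$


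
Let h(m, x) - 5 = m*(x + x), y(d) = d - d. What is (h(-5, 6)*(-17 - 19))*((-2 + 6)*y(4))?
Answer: 0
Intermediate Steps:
y(d) = 0
h(m, x) = 5 + 2*m*x (h(m, x) = 5 + m*(x + x) = 5 + m*(2*x) = 5 + 2*m*x)
(h(-5, 6)*(-17 - 19))*((-2 + 6)*y(4)) = ((5 + 2*(-5)*6)*(-17 - 19))*((-2 + 6)*0) = ((5 - 60)*(-36))*(4*0) = -55*(-36)*0 = 1980*0 = 0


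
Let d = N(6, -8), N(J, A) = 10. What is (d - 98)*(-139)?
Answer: 12232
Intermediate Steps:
d = 10
(d - 98)*(-139) = (10 - 98)*(-139) = -88*(-139) = 12232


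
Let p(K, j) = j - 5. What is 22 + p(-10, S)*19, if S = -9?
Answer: -244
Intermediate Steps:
p(K, j) = -5 + j
22 + p(-10, S)*19 = 22 + (-5 - 9)*19 = 22 - 14*19 = 22 - 266 = -244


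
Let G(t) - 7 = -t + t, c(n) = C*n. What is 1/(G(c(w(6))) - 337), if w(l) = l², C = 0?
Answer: -1/330 ≈ -0.0030303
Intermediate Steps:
c(n) = 0 (c(n) = 0*n = 0)
G(t) = 7 (G(t) = 7 + (-t + t) = 7 + 0 = 7)
1/(G(c(w(6))) - 337) = 1/(7 - 337) = 1/(-330) = -1/330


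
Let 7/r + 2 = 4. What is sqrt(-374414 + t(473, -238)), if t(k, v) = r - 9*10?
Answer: I*sqrt(1498002)/2 ≈ 611.96*I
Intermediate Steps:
r = 7/2 (r = 7/(-2 + 4) = 7/2 ≈ 3.5000)
t(k, v) = -173/2 (t(k, v) = 7/2 - 9*10 = 7/2 - 90 = -173/2)
sqrt(-374414 + t(473, -238)) = sqrt(-374414 - 173/2) = sqrt(-749001/2) = I*sqrt(1498002)/2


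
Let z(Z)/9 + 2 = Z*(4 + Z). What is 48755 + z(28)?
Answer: 56801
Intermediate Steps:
z(Z) = -18 + 9*Z*(4 + Z) (z(Z) = -18 + 9*(Z*(4 + Z)) = -18 + 9*Z*(4 + Z))
48755 + z(28) = 48755 + (-18 + 9*28² + 36*28) = 48755 + (-18 + 9*784 + 1008) = 48755 + (-18 + 7056 + 1008) = 48755 + 8046 = 56801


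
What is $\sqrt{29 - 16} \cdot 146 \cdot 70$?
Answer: $10220 \sqrt{13} \approx 36849.0$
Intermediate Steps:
$\sqrt{29 - 16} \cdot 146 \cdot 70 = \sqrt{13} \cdot 146 \cdot 70 = 146 \sqrt{13} \cdot 70 = 10220 \sqrt{13}$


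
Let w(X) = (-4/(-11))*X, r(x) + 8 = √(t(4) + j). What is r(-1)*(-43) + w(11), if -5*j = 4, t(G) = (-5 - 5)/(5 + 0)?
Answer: 348 - 43*I*√70/5 ≈ 348.0 - 71.953*I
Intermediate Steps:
t(G) = -2 (t(G) = -10/5 = -10*⅕ = -2)
j = -⅘ (j = -⅕*4 = -⅘ ≈ -0.80000)
r(x) = -8 + I*√70/5 (r(x) = -8 + √(-2 - ⅘) = -8 + √(-14/5) = -8 + I*√70/5)
w(X) = 4*X/11 (w(X) = (-4*(-1/11))*X = 4*X/11)
r(-1)*(-43) + w(11) = (-8 + I*√70/5)*(-43) + (4/11)*11 = (344 - 43*I*√70/5) + 4 = 348 - 43*I*√70/5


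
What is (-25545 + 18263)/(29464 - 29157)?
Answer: -7282/307 ≈ -23.720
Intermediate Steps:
(-25545 + 18263)/(29464 - 29157) = -7282/307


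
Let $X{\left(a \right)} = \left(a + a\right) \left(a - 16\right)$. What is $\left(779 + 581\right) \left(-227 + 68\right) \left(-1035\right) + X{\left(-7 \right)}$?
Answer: $223808722$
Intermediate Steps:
$X{\left(a \right)} = 2 a \left(-16 + a\right)$
$\left(779 + 581\right) \left(-227 + 68\right) \left(-1035\right) + X{\left(-7 \right)} = \left(779 + 581\right) \left(-227 + 68\right) \left(-1035\right) + 2 \left(-7\right) \left(-16 - 7\right) = 1360 \left(-159\right) \left(-1035\right) + 2 \left(-7\right) \left(-23\right) = \left(-216240\right) \left(-1035\right) + 322 = 223808400 + 322 = 223808722$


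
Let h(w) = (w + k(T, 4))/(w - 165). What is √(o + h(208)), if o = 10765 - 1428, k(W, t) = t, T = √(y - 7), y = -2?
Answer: √17273229/43 ≈ 96.654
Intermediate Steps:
T = 3*I (T = √(-2 - 7) = √(-9) = 3*I ≈ 3.0*I)
h(w) = (4 + w)/(-165 + w) (h(w) = (w + 4)/(w - 165) = (4 + w)/(-165 + w))
o = 9337
√(o + h(208)) = √(9337 + (4 + 208)/(-165 + 208)) = √(9337 + 212/43) = √(401703/43) = √17273229/43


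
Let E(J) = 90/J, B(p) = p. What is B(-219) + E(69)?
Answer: -5007/23 ≈ -217.70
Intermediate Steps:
B(-219) + E(69) = -219 + 90/69 = -219 + 90*(1/69) = -219 + 30/23 = -5007/23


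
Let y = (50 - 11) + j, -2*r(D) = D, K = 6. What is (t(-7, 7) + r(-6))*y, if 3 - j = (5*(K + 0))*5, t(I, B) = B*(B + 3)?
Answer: -7884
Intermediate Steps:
t(I, B) = B*(3 + B)
j = -147 (j = 3 - 5*(6 + 0)*5 = 3 - 5*6*5 = 3 - 30*5 = 3 - 1*150 = 3 - 150 = -147)
r(D) = -D/2
y = -108 (y = (50 - 11) - 147 = 39 - 147 = -108)
(t(-7, 7) + r(-6))*y = (7*(3 + 7) - ½*(-6))*(-108) = (7*10 + 3)*(-108) = (70 + 3)*(-108) = 73*(-108) = -7884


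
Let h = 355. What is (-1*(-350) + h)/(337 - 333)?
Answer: 705/4 ≈ 176.25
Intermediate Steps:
(-1*(-350) + h)/(337 - 333) = (-1*(-350) + 355)/(337 - 333) = (350 + 355)/4 = 705*(¼) = 705/4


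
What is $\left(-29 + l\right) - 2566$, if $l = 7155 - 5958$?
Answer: $-1398$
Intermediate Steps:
$l = 1197$ ($l = 7155 - 5958 = 1197$)
$\left(-29 + l\right) - 2566 = \left(-29 + 1197\right) - 2566 = 1168 - 2566 = -1398$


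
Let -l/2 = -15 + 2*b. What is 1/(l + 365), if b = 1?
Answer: 1/391 ≈ 0.0025575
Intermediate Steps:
l = 26 (l = -2*(-15 + 2*1) = -2*(-15 + 2) = -2*(-13) = 26)
1/(l + 365) = 1/(26 + 365) = 1/391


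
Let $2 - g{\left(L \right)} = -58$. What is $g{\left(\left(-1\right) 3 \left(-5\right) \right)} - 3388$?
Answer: $-3328$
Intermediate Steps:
$g{\left(L \right)} = 60$ ($g{\left(L \right)} = 2 - -58 = 2 + 58 = 60$)
$g{\left(\left(-1\right) 3 \left(-5\right) \right)} - 3388 = 60 - 3388 = -3328$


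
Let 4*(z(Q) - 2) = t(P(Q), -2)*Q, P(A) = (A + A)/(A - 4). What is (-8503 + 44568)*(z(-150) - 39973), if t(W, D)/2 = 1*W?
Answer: -111405398105/77 ≈ -1.4468e+9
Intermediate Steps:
P(A) = 2*A/(-4 + A) (P(A) = (2*A)/(-4 + A) = 2*A/(-4 + A))
t(W, D) = 2*W (t(W, D) = 2*(1*W) = 2*W)
z(Q) = 2 + Q²/(-4 + Q) (z(Q) = 2 + ((2*(2*Q/(-4 + Q)))*Q)/4 = 2 + ((4*Q/(-4 + Q))*Q)/4 = 2 + (4*Q²/(-4 + Q))/4 = 2 + Q²/(-4 + Q))
(-8503 + 44568)*(z(-150) - 39973) = (-8503 + 44568)*((-8 + (-150)² + 2*(-150))/(-4 - 150) - 39973) = 36065*((-8 + 22500 - 300)/(-154) - 39973) = 36065*(-1/154*22192 - 39973) = 36065*(-11096/77 - 39973) = 36065*(-3089017/77) = -111405398105/77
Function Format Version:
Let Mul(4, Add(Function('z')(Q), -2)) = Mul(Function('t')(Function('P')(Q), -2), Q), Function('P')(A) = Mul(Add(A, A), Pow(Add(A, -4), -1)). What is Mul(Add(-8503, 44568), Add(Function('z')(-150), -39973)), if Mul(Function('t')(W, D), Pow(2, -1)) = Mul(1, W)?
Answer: Rational(-111405398105, 77) ≈ -1.4468e+9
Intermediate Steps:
Function('P')(A) = Mul(2, A, Pow(Add(-4, A), -1)) (Function('P')(A) = Mul(Mul(2, A), Pow(Add(-4, A), -1)) = Mul(2, A, Pow(Add(-4, A), -1)))
Function('t')(W, D) = Mul(2, W) (Function('t')(W, D) = Mul(2, Mul(1, W)) = Mul(2, W))
Function('z')(Q) = Add(2, Mul(Pow(Q, 2), Pow(Add(-4, Q), -1))) (Function('z')(Q) = Add(2, Mul(Rational(1, 4), Mul(Mul(2, Mul(2, Q, Pow(Add(-4, Q), -1))), Q))) = Add(2, Mul(Rational(1, 4), Mul(Mul(4, Q, Pow(Add(-4, Q), -1)), Q))) = Add(2, Mul(Rational(1, 4), Mul(4, Pow(Q, 2), Pow(Add(-4, Q), -1)))) = Add(2, Mul(Pow(Q, 2), Pow(Add(-4, Q), -1))))
Mul(Add(-8503, 44568), Add(Function('z')(-150), -39973)) = Mul(Add(-8503, 44568), Add(Mul(Pow(Add(-4, -150), -1), Add(-8, Pow(-150, 2), Mul(2, -150))), -39973)) = Mul(36065, Add(Mul(Pow(-154, -1), Add(-8, 22500, -300)), -39973)) = Mul(36065, Add(Mul(Rational(-1, 154), 22192), -39973)) = Mul(36065, Add(Rational(-11096, 77), -39973)) = Mul(36065, Rational(-3089017, 77)) = Rational(-111405398105, 77)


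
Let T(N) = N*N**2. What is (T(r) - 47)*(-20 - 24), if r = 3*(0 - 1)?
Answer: 3256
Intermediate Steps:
r = -3 (r = 3*(-1) = -3)
T(N) = N**3
(T(r) - 47)*(-20 - 24) = ((-3)**3 - 47)*(-20 - 24) = (-27 - 47)*(-44) = -74*(-44) = 3256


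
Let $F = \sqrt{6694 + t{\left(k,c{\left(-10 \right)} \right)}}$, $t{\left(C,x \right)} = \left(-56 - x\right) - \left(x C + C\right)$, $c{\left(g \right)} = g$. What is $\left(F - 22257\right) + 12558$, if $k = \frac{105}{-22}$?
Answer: $-9699 + \frac{\sqrt{3196842}}{22} \approx -9617.7$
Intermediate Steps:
$k = - \frac{105}{22}$ ($k = 105 \left(- \frac{1}{22}\right) = - \frac{105}{22} \approx -4.7727$)
$t{\left(C,x \right)} = -56 - C - x - C x$ ($t{\left(C,x \right)} = \left(-56 - x\right) - \left(C x + C\right) = \left(-56 - x\right) - \left(C + C x\right) = -56 - C - x - C x$)
$F = \frac{\sqrt{3196842}}{22}$ ($F = \sqrt{6694 - \left(\frac{907}{22} + \frac{525}{11}\right)} = \sqrt{6694 + \left(-56 + \frac{105}{22} + 10 - \frac{525}{11}\right)} = \sqrt{6694 - \frac{1957}{22}} = \sqrt{\frac{145311}{22}} = \frac{\sqrt{3196842}}{22} \approx 81.271$)
$\left(F - 22257\right) + 12558 = \left(\frac{\sqrt{3196842}}{22} - 22257\right) + 12558 = \left(-22257 + \frac{\sqrt{3196842}}{22}\right) + 12558 = -9699 + \frac{\sqrt{3196842}}{22}$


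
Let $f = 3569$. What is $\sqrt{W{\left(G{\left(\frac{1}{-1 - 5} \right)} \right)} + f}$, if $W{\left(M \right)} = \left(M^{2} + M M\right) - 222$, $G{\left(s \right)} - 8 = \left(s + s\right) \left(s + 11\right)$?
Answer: $\frac{\sqrt{1096910}}{18} \approx 58.185$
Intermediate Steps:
$G{\left(s \right)} = 8 + 2 s \left(11 + s\right)$ ($G{\left(s \right)} = 8 + \left(s + s\right) \left(s + 11\right) = 8 + 2 s \left(11 + s\right)$)
$W{\left(M \right)} = -222 + 2 M^{2}$ ($W{\left(M \right)} = \left(M^{2} + M^{2}\right) - 222 = 2 M^{2} - 222 = -222 + 2 M^{2}$)
$\sqrt{W{\left(G{\left(\frac{1}{-1 - 5} \right)} \right)} + f} = \sqrt{\left(-222 + 2 \left(8 + 2 \left(\frac{1}{-1 - 5}\right)^{2} + \frac{22}{-1 - 5}\right)^{2}\right) + 3569} = \sqrt{\left(-222 + 2 \left(8 + 2 \left(\frac{1}{-6}\right)^{2} + \frac{22}{-6}\right)^{2}\right) + 3569} = \sqrt{\left(-222 + 2 \left(8 + 2 \left(- \frac{1}{6}\right)^{2} + 22 \left(- \frac{1}{6}\right)\right)^{2}\right) + 3569} = \sqrt{\left(-222 + 2 \left(8 + 2 \cdot \frac{1}{36} - \frac{11}{3}\right)^{2}\right) + 3569} = \sqrt{\left(-222 + 2 \left(8 + \frac{1}{18} - \frac{11}{3}\right)^{2}\right) + 3569} = \sqrt{\left(-222 + 2 \left(\frac{79}{18}\right)^{2}\right) + 3569} = \sqrt{\left(-222 + 2 \cdot \frac{6241}{324}\right) + 3569} = \sqrt{\left(-222 + \frac{6241}{162}\right) + 3569} = \sqrt{- \frac{29723}{162} + 3569} = \sqrt{\frac{548455}{162}} = \frac{\sqrt{1096910}}{18}$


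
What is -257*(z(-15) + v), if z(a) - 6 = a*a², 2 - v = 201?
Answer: 916976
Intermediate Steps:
v = -199 (v = 2 - 1*201 = 2 - 201 = -199)
z(a) = 6 + a³ (z(a) = 6 + a*a² = 6 + a³)
-257*(z(-15) + v) = -257*((6 + (-15)³) - 199) = -257*((6 - 3375) - 199) = -257*(-3369 - 199) = -257*(-3568) = 916976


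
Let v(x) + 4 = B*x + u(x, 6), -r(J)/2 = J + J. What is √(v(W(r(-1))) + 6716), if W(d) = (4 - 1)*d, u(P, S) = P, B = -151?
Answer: 4*√307 ≈ 70.086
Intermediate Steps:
r(J) = -4*J (r(J) = -2*(J + J) = -4*J)
W(d) = 3*d
v(x) = -4 - 150*x (v(x) = -4 + (-151*x + x) = -4 - 150*x)
√(v(W(r(-1))) + 6716) = √((-4 - 450*(-4*(-1))) + 6716) = √((-4 - 450*4) + 6716) = √((-4 - 150*12) + 6716) = √((-4 - 1800) + 6716) = √(-1804 + 6716) = √4912 = 4*√307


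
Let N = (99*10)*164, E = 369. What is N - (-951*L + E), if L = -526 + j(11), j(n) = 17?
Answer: -322068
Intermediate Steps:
L = -509 (L = -526 + 17 = -509)
N = 162360 (N = 990*164 = 162360)
N - (-951*L + E) = 162360 - (-951*(-509) + 369) = 162360 - (484059 + 369) = 162360 - 1*484428 = 162360 - 484428 = -322068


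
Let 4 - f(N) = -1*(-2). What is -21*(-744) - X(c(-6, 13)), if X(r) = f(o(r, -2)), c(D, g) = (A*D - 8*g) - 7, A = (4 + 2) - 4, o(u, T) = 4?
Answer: 15622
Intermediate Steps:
f(N) = 2 (f(N) = 4 - (-1)*(-2) = 4 - 1*2 = 4 - 2 = 2)
A = 2 (A = 6 - 4 = 2)
c(D, g) = -7 - 8*g + 2*D (c(D, g) = (2*D - 8*g) - 7 = (-8*g + 2*D) - 7 = -7 - 8*g + 2*D)
X(r) = 2
-21*(-744) - X(c(-6, 13)) = -21*(-744) - 1*2 = 15624 - 2 = 15622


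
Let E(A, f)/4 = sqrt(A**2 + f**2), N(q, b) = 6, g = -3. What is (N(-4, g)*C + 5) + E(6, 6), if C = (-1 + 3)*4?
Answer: 53 + 24*sqrt(2) ≈ 86.941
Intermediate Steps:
C = 8 (C = 2*4 = 8)
E(A, f) = 4*sqrt(A**2 + f**2)
(N(-4, g)*C + 5) + E(6, 6) = (6*8 + 5) + 4*sqrt(6**2 + 6**2) = (48 + 5) + 4*sqrt(36 + 36) = 53 + 4*sqrt(72) = 53 + 4*(6*sqrt(2)) = 53 + 24*sqrt(2)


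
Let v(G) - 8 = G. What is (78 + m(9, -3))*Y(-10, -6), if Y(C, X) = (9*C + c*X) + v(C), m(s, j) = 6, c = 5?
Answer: -10248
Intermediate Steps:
v(G) = 8 + G
Y(C, X) = 8 + 5*X + 10*C (Y(C, X) = (9*C + 5*X) + (8 + C) = (5*X + 9*C) + (8 + C) = 8 + 5*X + 10*C)
(78 + m(9, -3))*Y(-10, -6) = (78 + 6)*(8 + 5*(-6) + 10*(-10)) = 84*(8 - 30 - 100) = 84*(-122) = -10248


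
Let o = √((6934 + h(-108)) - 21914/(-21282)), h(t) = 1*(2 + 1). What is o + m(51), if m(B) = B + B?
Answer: 102 + √785599214934/10641 ≈ 185.29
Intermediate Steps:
m(B) = 2*B
h(t) = 3 (h(t) = 1*3 = 3)
o = √785599214934/10641 (o = √((6934 + 3) - 21914/(-21282)) = √(6937 - 21914*(-1/21282)) = √(6937 + 10957/10641) = √(73827574/10641) = √785599214934/10641 ≈ 83.295)
o + m(51) = √785599214934/10641 + 2*51 = √785599214934/10641 + 102 = 102 + √785599214934/10641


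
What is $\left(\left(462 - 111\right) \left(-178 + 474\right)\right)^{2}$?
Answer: $10794378816$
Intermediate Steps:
$\left(\left(462 - 111\right) \left(-178 + 474\right)\right)^{2} = \left(351 \cdot 296\right)^{2} = 103896^{2} = 10794378816$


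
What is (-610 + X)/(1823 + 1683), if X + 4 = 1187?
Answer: 573/3506 ≈ 0.16343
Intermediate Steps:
X = 1183 (X = -4 + 1187 = 1183)
(-610 + X)/(1823 + 1683) = (-610 + 1183)/(1823 + 1683) = 573/3506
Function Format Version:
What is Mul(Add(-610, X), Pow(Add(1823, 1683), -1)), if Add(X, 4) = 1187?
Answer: Rational(573, 3506) ≈ 0.16343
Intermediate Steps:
X = 1183 (X = Add(-4, 1187) = 1183)
Mul(Add(-610, X), Pow(Add(1823, 1683), -1)) = Mul(Add(-610, 1183), Pow(Add(1823, 1683), -1)) = Mul(573, Pow(3506, -1)) = Mul(573, Rational(1, 3506)) = Rational(573, 3506)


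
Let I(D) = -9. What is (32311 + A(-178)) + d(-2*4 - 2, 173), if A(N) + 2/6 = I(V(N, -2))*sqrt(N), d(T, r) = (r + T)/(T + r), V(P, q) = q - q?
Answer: 96935/3 - 9*I*sqrt(178) ≈ 32312.0 - 120.07*I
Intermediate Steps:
V(P, q) = 0
d(T, r) = 1 (d(T, r) = (T + r)/(T + r) = 1)
A(N) = -1/3 - 9*sqrt(N)
(32311 + A(-178)) + d(-2*4 - 2, 173) = (32311 + (-1/3 - 9*I*sqrt(178))) + 1 = (96932/3 - 9*I*sqrt(178)) + 1 = 96935/3 - 9*I*sqrt(178)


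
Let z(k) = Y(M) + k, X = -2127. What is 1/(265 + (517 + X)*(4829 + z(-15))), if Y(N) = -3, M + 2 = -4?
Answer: -1/7745445 ≈ -1.2911e-7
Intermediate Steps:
M = -6 (M = -2 - 4 = -6)
z(k) = -3 + k
1/(265 + (517 + X)*(4829 + z(-15))) = 1/(265 + (517 - 2127)*(4829 + (-3 - 15))) = 1/(265 - 1610*(4829 - 18)) = 1/(265 - 1610*4811) = 1/(265 - 7745710) = 1/(-7745445) = -1/7745445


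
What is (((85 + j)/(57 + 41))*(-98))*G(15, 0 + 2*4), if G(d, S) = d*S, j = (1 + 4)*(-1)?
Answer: -9600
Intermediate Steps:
j = -5 (j = 5*(-1) = -5)
G(d, S) = S*d
(((85 + j)/(57 + 41))*(-98))*G(15, 0 + 2*4) = (((85 - 5)/(57 + 41))*(-98))*((0 + 2*4)*15) = ((80/98)*(-98))*((0 + 8)*15) = ((80*(1/98))*(-98))*(8*15) = ((40/49)*(-98))*120 = -80*120 = -9600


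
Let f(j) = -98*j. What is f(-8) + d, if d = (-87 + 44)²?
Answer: 2633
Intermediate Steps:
d = 1849 (d = (-43)² = 1849)
f(-8) + d = -98*(-8) + 1849 = 784 + 1849 = 2633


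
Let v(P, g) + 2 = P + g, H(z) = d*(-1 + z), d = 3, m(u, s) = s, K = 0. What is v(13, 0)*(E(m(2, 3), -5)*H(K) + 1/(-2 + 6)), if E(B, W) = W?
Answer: 671/4 ≈ 167.75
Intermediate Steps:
H(z) = -3 + 3*z (H(z) = 3*(-1 + z) = -3 + 3*z)
v(P, g) = -2 + P + g (v(P, g) = -2 + (P + g) = -2 + P + g)
v(13, 0)*(E(m(2, 3), -5)*H(K) + 1/(-2 + 6)) = (-2 + 13 + 0)*(-5*(-3 + 3*0) + 1/(-2 + 6)) = 11*(-5*(-3 + 0) + 1/4) = 11*(-5*(-3) + 1/4) = 11*(15 + 1/4) = 11*(61/4) = 671/4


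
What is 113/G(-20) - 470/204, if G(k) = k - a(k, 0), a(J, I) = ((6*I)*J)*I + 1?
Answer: -1829/238 ≈ -7.6849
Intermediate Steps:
a(J, I) = 1 + 6*J*I² (a(J, I) = (6*I*J)*I + 1 = 6*J*I² + 1 = 1 + 6*J*I²)
G(k) = -1 + k (G(k) = k - (1 + 6*k*0²) = k - (1 + 6*k*0) = k - (1 + 0) = k - 1*1 = k - 1 = -1 + k)
113/G(-20) - 470/204 = 113/(-1 - 20) - 470/204 = 113/(-21) - 470*1/204 = 113*(-1/21) - 235/102 = -113/21 - 235/102 = -1829/238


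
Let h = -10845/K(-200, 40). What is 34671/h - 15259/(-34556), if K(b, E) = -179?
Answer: 71541262153/124919940 ≈ 572.70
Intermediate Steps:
h = 10845/179 (h = -10845/(-179) = -10845*(-1/179) = 10845/179 ≈ 60.587)
34671/h - 15259/(-34556) = 34671/(10845/179) - 15259/(-34556) = 34671*(179/10845) - 15259*(-1/34556) = 2068703/3615 + 15259/34556 = 71541262153/124919940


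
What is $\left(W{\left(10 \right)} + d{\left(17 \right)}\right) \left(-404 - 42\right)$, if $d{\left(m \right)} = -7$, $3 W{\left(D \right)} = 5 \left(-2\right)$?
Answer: $\frac{13826}{3} \approx 4608.7$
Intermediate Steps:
$W{\left(D \right)} = - \frac{10}{3}$ ($W{\left(D \right)} = \frac{5 \left(-2\right)}{3} = \frac{1}{3} \left(-10\right) = - \frac{10}{3}$)
$\left(W{\left(10 \right)} + d{\left(17 \right)}\right) \left(-404 - 42\right) = \left(- \frac{10}{3} - 7\right) \left(-404 - 42\right) = \left(- \frac{31}{3}\right) \left(-446\right) = \frac{13826}{3}$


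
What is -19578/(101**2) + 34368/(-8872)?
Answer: -65535498/11312909 ≈ -5.7930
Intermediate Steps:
-19578/(101**2) + 34368/(-8872) = -19578/10201 + 34368*(-1/8872) = -19578*1/10201 - 4296/1109 = -19578/10201 - 4296/1109 = -65535498/11312909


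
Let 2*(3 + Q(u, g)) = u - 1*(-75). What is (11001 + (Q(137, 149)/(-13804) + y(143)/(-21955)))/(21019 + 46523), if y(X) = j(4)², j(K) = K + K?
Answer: 3334034941999/20469739156440 ≈ 0.16288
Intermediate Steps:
j(K) = 2*K
Q(u, g) = 69/2 + u/2 (Q(u, g) = -3 + (u - 1*(-75))/2 = -3 + (u + 75)/2 = -3 + (75 + u)/2 = -3 + (75/2 + u/2) = 69/2 + u/2)
y(X) = 64 (y(X) = (2*4)² = 8² = 64)
(11001 + (Q(137, 149)/(-13804) + y(143)/(-21955)))/(21019 + 46523) = (11001 + ((69/2 + (½)*137)/(-13804) + 64/(-21955)))/(21019 + 46523) = (11001 + ((69/2 + 137/2)*(-1/13804) + 64*(-1/21955)))/67542 = (11001 + (103*(-1/13804) - 64/21955))*(1/67542) = (11001 + (-103/13804 - 64/21955))*(1/67542) = (11001 - 3144821/303066820)*(1/67542) = (3334034941999/303066820)*(1/67542) = 3334034941999/20469739156440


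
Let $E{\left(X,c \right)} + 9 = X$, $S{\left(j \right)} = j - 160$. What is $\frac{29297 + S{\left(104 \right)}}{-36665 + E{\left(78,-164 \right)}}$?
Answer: $- \frac{29241}{36596} \approx -0.79902$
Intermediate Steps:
$S{\left(j \right)} = -160 + j$
$E{\left(X,c \right)} = -9 + X$
$\frac{29297 + S{\left(104 \right)}}{-36665 + E{\left(78,-164 \right)}} = \frac{29297 + \left(-160 + 104\right)}{-36665 + \left(-9 + 78\right)} = \frac{29297 - 56}{-36665 + 69} = \frac{29241}{-36596} = 29241 \left(- \frac{1}{36596}\right) = - \frac{29241}{36596}$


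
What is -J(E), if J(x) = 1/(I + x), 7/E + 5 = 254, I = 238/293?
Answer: -72957/61313 ≈ -1.1899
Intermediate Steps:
I = 238/293 (I = 238*(1/293) = 238/293 ≈ 0.81229)
E = 7/249 (E = 7/(-5 + 254) = 7/249 ≈ 0.028112)
J(x) = 1/(238/293 + x)
-J(E) = -293/(238 + 293*(7/249)) = -293/(238 + 2051/249) = -293/61313/249 = -293*249/61313 = -1*72957/61313 = -72957/61313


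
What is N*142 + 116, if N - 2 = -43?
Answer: -5706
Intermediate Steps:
N = -41 (N = 2 - 43 = -41)
N*142 + 116 = -41*142 + 116 = -5822 + 116 = -5706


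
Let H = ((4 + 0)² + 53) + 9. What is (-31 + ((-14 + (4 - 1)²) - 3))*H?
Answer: -3042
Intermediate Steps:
H = 78 (H = (4² + 53) + 9 = (16 + 53) + 9 = 69 + 9 = 78)
(-31 + ((-14 + (4 - 1)²) - 3))*H = (-31 + ((-14 + (4 - 1)²) - 3))*78 = (-31 + ((-14 + 3²) - 3))*78 = (-31 + ((-14 + 9) - 3))*78 = (-31 + (-5 - 3))*78 = (-31 - 8)*78 = -39*78 = -3042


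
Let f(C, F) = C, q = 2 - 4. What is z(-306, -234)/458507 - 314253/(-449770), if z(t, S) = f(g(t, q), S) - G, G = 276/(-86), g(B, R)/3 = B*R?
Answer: 890188588839/1266796545110 ≈ 0.70271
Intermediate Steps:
q = -2
g(B, R) = 3*B*R (g(B, R) = 3*(B*R) = 3*B*R)
G = -138/43 (G = 276*(-1/86) = -138/43 ≈ -3.2093)
z(t, S) = 138/43 - 6*t (z(t, S) = 3*t*(-2) - 1*(-138/43) = -6*t + 138/43 = 138/43 - 6*t)
z(-306, -234)/458507 - 314253/(-449770) = (138/43 - 6*(-306))/458507 - 314253/(-449770) = (138/43 + 1836)*(1/458507) - 314253*(-1/449770) = (79086/43)*(1/458507) + 314253/449770 = 11298/2816543 + 314253/449770 = 890188588839/1266796545110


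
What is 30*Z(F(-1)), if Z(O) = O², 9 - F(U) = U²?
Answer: 1920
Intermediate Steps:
F(U) = 9 - U²
30*Z(F(-1)) = 30*(9 - 1*(-1)²)² = 30*(9 - 1*1)² = 30*(9 - 1)² = 30*8² = 30*64 = 1920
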